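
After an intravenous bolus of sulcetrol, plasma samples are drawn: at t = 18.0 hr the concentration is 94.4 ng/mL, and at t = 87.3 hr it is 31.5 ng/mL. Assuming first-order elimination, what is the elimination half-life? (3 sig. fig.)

k = ln(C₁/C₂) / (t₂ − t₁) = ln(94.4/31.5) / (87.3 − 18.0)
  = 1.098 / 69.30 = 0.01584 hr⁻¹
t½ = ln 2 / k = ln 2 / 0.01584 ≈ 43.8 hours

43.8 hours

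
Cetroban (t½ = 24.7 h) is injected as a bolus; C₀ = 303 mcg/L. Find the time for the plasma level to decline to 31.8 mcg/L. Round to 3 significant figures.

80.3 hours

k = ln 2 / 24.7 = 0.02806 h⁻¹
C(t) = C₀ e^(−kt)  ⇒  t = ln(C₀/C) / k
t = ln(303/31.8) / 0.02806 = 2.254 / 0.02806 ≈ 80.3 hours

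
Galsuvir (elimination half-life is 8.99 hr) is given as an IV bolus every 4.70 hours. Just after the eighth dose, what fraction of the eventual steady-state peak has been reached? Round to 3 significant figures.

0.945

k = ln 2 / 8.99 = 0.07710 hr⁻¹
f_n = 1 − e^(−nkτ) = 1 − e^(−8 × 0.07710 × 4.70) = 1 − e^(−2.899) = 1 − 0.05508 ≈ 0.945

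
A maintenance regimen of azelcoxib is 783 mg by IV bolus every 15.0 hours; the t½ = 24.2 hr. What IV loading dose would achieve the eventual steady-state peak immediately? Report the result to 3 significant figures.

2240 mg

k = ln 2 / 24.2 = 0.02864 hr⁻¹
Accumulation ratio R = 1 / (1 − e^(−kτ)) = 1 / (1 − e^(−0.02864×15.0)) = 1 / (1 − 0.6507) = 2.863
Loading dose = maintenance dose × R = 783 × 2.863 ≈ 2240 mg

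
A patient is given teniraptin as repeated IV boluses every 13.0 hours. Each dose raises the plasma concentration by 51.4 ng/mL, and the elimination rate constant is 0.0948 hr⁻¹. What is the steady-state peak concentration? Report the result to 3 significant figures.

Fraction remaining after one interval: e^(−kτ) = e^(−0.09480 × 13.0) = 0.2916
R = 1 / (1 − 0.2916) = 1.412
Css,max = 51.4 × 1.412 ≈ 72.6 ng/mL

72.6 ng/mL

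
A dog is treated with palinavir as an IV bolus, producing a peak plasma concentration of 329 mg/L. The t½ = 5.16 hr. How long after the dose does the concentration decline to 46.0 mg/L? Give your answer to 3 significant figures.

14.6 hours

k = ln 2 / 5.16 = 0.1343 hr⁻¹
C(t) = C₀ e^(−kt)  ⇒  t = ln(C₀/C) / k
t = ln(329/46.0) / 0.1343 = 1.967 / 0.1343 ≈ 14.6 hours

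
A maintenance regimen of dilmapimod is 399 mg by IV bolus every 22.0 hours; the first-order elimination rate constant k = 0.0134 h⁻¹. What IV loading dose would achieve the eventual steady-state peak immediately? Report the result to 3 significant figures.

1560 mg

Accumulation ratio R = 1 / (1 − e^(−kτ)) = 1 / (1 − e^(−0.01340×22.0)) = 1 / (1 − 0.7447) = 3.917
Loading dose = maintenance dose × R = 399 × 3.917 ≈ 1560 mg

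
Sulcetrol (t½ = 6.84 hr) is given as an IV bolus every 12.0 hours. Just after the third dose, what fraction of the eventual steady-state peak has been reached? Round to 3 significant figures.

0.974

k = ln 2 / 6.84 = 0.1013 hr⁻¹
f_n = 1 − e^(−nkτ) = 1 − e^(−3 × 0.1013 × 12.0) = 1 − e^(−3.648) = 1 − 0.02604 ≈ 0.974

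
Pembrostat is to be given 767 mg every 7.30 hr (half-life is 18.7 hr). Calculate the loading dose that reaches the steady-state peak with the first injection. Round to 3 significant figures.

3240 mg

k = ln 2 / 18.7 = 0.03707 hr⁻¹
Accumulation ratio R = 1 / (1 − e^(−kτ)) = 1 / (1 − e^(−0.03707×7.30)) = 1 / (1 − 0.7629) = 4.218
Loading dose = maintenance dose × R = 767 × 4.218 ≈ 3240 mg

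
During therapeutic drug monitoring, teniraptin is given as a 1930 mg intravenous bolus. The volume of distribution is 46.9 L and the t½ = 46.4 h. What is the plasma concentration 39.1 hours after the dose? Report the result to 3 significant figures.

22.9 µg/mL

C₀ = dose / V = 1930 / 46.9 = 41.15 µg/mL
k = ln 2 / 46.4 = 0.01494 h⁻¹
C(t) = C₀ e^(−kt) = 41.15 × e^(−0.01494 × 39.1) = 41.15 × e^(−0.5841) = 41.15 × 0.5576 ≈ 22.9 µg/mL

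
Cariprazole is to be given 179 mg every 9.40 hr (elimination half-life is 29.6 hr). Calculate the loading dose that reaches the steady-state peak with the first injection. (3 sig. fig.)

k = ln 2 / 29.6 = 0.02342 hr⁻¹
Accumulation ratio R = 1 / (1 − e^(−kτ)) = 1 / (1 − e^(−0.02342×9.40)) = 1 / (1 − 0.8024) = 5.061
Loading dose = maintenance dose × R = 179 × 5.061 ≈ 906 mg

906 mg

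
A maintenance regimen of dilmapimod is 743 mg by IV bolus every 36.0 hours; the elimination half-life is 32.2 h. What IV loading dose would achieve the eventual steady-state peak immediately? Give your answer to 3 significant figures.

k = ln 2 / 32.2 = 0.02153 h⁻¹
Accumulation ratio R = 1 / (1 − e^(−kτ)) = 1 / (1 − e^(−0.02153×36.0)) = 1 / (1 − 0.4607) = 1.854
Loading dose = maintenance dose × R = 743 × 1.854 ≈ 1380 mg

1380 mg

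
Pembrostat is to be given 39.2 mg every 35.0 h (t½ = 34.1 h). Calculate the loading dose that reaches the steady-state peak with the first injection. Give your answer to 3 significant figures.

k = ln 2 / 34.1 = 0.02033 h⁻¹
Accumulation ratio R = 1 / (1 − e^(−kτ)) = 1 / (1 − e^(−0.02033×35.0)) = 1 / (1 − 0.4909) = 1.964
Loading dose = maintenance dose × R = 39.2 × 1.964 ≈ 77.0 mg

77.0 mg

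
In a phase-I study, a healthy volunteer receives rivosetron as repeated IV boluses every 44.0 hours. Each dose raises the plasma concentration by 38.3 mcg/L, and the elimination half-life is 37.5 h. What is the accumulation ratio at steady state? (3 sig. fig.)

k = ln 2 / 37.5 = 0.01848 h⁻¹
Fraction remaining after one interval: e^(−kτ) = e^(−0.01848 × 44.0) = 0.4434
R = 1 / (1 − 0.4434) = 1 / 0.5566 ≈ 1.80

1.80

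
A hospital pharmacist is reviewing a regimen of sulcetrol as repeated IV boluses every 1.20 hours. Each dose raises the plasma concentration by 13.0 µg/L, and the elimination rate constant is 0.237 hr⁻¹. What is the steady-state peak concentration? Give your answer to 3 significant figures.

52.5 µg/L

Fraction remaining after one interval: e^(−kτ) = e^(−0.2370 × 1.20) = 0.7525
R = 1 / (1 − 0.7525) = 4.040
Css,max = 13.0 × 4.040 ≈ 52.5 µg/L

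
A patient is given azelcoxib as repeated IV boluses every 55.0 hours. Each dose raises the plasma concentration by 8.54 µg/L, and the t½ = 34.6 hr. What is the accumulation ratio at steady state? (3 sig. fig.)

k = ln 2 / 34.6 = 0.02003 hr⁻¹
Fraction remaining after one interval: e^(−kτ) = e^(−0.02003 × 55.0) = 0.3323
R = 1 / (1 − 0.3323) = 1 / 0.6677 ≈ 1.50

1.50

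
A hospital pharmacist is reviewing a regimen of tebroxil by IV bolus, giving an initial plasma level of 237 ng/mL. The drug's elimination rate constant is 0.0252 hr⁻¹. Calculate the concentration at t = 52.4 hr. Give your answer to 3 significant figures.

63.3 ng/mL

C(t) = C₀ e^(−kt) = 237 × e^(−0.02520 × 52.4) = 237 × e^(−1.320) = 237 × 0.2670 ≈ 63.3 ng/mL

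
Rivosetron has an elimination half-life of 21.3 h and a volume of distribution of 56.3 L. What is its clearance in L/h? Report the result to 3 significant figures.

k = ln 2 / t½ = ln 2 / 21.3 = 0.03254 h⁻¹
CL = k · V = 0.03254 × 56.3 ≈ 1.83 L/h

1.83 L/h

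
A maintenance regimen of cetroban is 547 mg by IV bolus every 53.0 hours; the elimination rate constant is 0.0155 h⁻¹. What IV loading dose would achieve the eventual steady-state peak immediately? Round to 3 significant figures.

976 mg

Accumulation ratio R = 1 / (1 − e^(−kτ)) = 1 / (1 − e^(−0.01550×53.0)) = 1 / (1 − 0.4398) = 1.785
Loading dose = maintenance dose × R = 547 × 1.785 ≈ 976 mg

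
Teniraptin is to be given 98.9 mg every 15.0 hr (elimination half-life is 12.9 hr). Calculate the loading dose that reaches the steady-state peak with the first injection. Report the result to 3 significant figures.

179 mg

k = ln 2 / 12.9 = 0.05373 hr⁻¹
Accumulation ratio R = 1 / (1 − e^(−kτ)) = 1 / (1 − e^(−0.05373×15.0)) = 1 / (1 − 0.4466) = 1.807
Loading dose = maintenance dose × R = 98.9 × 1.807 ≈ 179 mg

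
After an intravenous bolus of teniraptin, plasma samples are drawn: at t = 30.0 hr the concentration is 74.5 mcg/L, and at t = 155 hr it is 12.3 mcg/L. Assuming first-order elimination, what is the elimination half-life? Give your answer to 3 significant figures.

k = ln(C₁/C₂) / (t₂ − t₁) = ln(74.5/12.3) / (155 − 30.0)
  = 1.801 / 125.0 = 0.01441 hr⁻¹
t½ = ln 2 / k = ln 2 / 0.01441 ≈ 48.1 hours

48.1 hours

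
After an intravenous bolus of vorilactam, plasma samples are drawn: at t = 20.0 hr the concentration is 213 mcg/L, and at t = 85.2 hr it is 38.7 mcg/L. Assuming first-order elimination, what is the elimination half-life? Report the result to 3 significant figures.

k = ln(C₁/C₂) / (t₂ − t₁) = ln(213/38.7) / (85.2 − 20.0)
  = 1.705 / 65.20 = 0.02616 hr⁻¹
t½ = ln 2 / k = ln 2 / 0.02616 ≈ 26.5 hours

26.5 hours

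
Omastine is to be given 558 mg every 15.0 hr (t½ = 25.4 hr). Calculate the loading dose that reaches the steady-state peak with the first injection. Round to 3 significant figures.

k = ln 2 / 25.4 = 0.02729 hr⁻¹
Accumulation ratio R = 1 / (1 − e^(−kτ)) = 1 / (1 − e^(−0.02729×15.0)) = 1 / (1 − 0.6641) = 2.977
Loading dose = maintenance dose × R = 558 × 2.977 ≈ 1660 mg

1660 mg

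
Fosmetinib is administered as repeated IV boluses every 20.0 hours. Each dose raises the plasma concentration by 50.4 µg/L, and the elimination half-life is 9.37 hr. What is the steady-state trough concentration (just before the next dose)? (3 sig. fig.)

14.9 µg/L

k = ln 2 / 9.37 = 0.07398 hr⁻¹
Fraction remaining after one interval: e^(−kτ) = e^(−0.07398 × 20.0) = 0.2278
R = 1 / (1 − 0.2278) = 1.295
Css,max = 50.4 × 1.295 = 65.26 µg/L
Css,min = Css,max × e^(−kτ) = 65.26 × 0.2278 ≈ 14.9 µg/L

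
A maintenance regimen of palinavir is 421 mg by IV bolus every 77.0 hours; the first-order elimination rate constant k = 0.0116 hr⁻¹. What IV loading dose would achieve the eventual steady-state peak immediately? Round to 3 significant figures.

713 mg

Accumulation ratio R = 1 / (1 − e^(−kτ)) = 1 / (1 − e^(−0.01160×77.0)) = 1 / (1 − 0.4093) = 1.693
Loading dose = maintenance dose × R = 421 × 1.693 ≈ 713 mg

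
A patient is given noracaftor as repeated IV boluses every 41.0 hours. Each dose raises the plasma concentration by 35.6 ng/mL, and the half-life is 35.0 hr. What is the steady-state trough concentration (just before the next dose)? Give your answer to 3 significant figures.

28.4 ng/mL

k = ln 2 / 35.0 = 0.01980 hr⁻¹
Fraction remaining after one interval: e^(−kτ) = e^(−0.01980 × 41.0) = 0.4440
R = 1 / (1 − 0.4440) = 1.799
Css,max = 35.6 × 1.799 = 64.03 ng/mL
Css,min = Css,max × e^(−kτ) = 64.03 × 0.4440 ≈ 28.4 ng/mL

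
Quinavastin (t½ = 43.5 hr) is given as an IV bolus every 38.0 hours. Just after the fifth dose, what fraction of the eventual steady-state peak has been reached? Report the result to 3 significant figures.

0.952

k = ln 2 / 43.5 = 0.01593 hr⁻¹
f_n = 1 − e^(−nkτ) = 1 − e^(−5 × 0.01593 × 38.0) = 1 − e^(−3.028) = 1 − 0.04843 ≈ 0.952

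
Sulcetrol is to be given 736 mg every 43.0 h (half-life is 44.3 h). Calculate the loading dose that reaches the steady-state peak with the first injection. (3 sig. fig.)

k = ln 2 / 44.3 = 0.01565 h⁻¹
Accumulation ratio R = 1 / (1 − e^(−kτ)) = 1 / (1 − e^(−0.01565×43.0)) = 1 / (1 − 0.5103) = 2.042
Loading dose = maintenance dose × R = 736 × 2.042 ≈ 1500 mg

1500 mg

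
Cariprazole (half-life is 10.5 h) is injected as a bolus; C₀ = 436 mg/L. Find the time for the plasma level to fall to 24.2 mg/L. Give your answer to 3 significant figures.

k = ln 2 / 10.5 = 0.06601 h⁻¹
C(t) = C₀ e^(−kt)  ⇒  t = ln(C₀/C) / k
t = ln(436/24.2) / 0.06601 = 2.891 / 0.06601 ≈ 43.8 hours

43.8 hours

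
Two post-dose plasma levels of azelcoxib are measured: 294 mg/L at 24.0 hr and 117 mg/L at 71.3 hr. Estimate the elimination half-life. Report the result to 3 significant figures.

k = ln(C₁/C₂) / (t₂ − t₁) = ln(294/117) / (71.3 − 24.0)
  = 0.9214 / 47.30 = 0.01948 hr⁻¹
t½ = ln 2 / k = ln 2 / 0.01948 ≈ 35.6 hours

35.6 hours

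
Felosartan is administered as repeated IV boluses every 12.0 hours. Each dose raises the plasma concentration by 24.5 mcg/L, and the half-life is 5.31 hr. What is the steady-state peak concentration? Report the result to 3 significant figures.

k = ln 2 / 5.31 = 0.1305 hr⁻¹
Fraction remaining after one interval: e^(−kτ) = e^(−0.1305 × 12.0) = 0.2088
R = 1 / (1 − 0.2088) = 1.264
Css,max = 24.5 × 1.264 ≈ 31.0 mcg/L

31.0 mcg/L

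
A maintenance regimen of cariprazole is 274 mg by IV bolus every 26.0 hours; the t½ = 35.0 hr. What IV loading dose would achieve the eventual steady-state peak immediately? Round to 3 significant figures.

681 mg

k = ln 2 / 35.0 = 0.01980 hr⁻¹
Accumulation ratio R = 1 / (1 − e^(−kτ)) = 1 / (1 − e^(−0.01980×26.0)) = 1 / (1 − 0.5976) = 2.485
Loading dose = maintenance dose × R = 274 × 2.485 ≈ 681 mg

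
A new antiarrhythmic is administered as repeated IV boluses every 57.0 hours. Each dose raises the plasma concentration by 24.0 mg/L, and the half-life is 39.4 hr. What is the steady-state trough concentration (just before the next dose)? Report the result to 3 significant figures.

k = ln 2 / 39.4 = 0.01759 hr⁻¹
Fraction remaining after one interval: e^(−kτ) = e^(−0.01759 × 57.0) = 0.3669
R = 1 / (1 − 0.3669) = 1.579
Css,max = 24.0 × 1.579 = 37.91 mg/L
Css,min = Css,max × e^(−kτ) = 37.91 × 0.3669 ≈ 13.9 mg/L

13.9 mg/L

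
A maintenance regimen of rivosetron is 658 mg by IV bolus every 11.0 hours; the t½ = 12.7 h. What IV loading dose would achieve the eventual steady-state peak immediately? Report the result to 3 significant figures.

k = ln 2 / 12.7 = 0.05458 h⁻¹
Accumulation ratio R = 1 / (1 − e^(−kτ)) = 1 / (1 − e^(−0.05458×11.0)) = 1 / (1 − 0.5486) = 2.215
Loading dose = maintenance dose × R = 658 × 2.215 ≈ 1460 mg

1460 mg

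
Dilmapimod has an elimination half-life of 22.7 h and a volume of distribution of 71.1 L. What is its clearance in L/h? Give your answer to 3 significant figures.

2.17 L/h

k = ln 2 / t½ = ln 2 / 22.7 = 0.03054 h⁻¹
CL = k · V = 0.03054 × 71.1 ≈ 2.17 L/h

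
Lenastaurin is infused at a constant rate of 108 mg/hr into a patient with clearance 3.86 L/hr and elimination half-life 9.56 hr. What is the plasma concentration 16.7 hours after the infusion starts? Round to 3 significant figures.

Css = rate / CL = 108 / 3.86 = 27.98 mg/L
k = ln 2 / 9.56 = 0.07250 hr⁻¹
C(t) = Css (1 − e^(−kt)) = 27.98 × (1 − e^(−1.211)) = 27.98 × 0.7021 ≈ 19.6 mg/L

19.6 mg/L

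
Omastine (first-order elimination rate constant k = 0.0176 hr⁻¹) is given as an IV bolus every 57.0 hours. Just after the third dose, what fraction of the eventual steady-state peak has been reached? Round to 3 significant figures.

f_n = 1 − e^(−nkτ) = 1 − e^(−3 × 0.01760 × 57.0) = 1 − e^(−3.010) = 1 − 0.04931 ≈ 0.951

0.951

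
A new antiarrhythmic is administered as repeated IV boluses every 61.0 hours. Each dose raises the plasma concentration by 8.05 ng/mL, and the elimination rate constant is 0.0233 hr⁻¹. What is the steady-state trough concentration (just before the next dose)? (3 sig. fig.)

2.56 ng/mL

Fraction remaining after one interval: e^(−kτ) = e^(−0.02330 × 61.0) = 0.2414
R = 1 / (1 − 0.2414) = 1.318
Css,max = 8.05 × 1.318 = 10.61 ng/mL
Css,min = Css,max × e^(−kτ) = 10.61 × 0.2414 ≈ 2.56 ng/mL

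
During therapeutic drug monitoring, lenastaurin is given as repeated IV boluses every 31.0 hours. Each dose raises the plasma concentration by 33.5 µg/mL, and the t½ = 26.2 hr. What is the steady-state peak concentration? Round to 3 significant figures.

59.9 µg/mL

k = ln 2 / 26.2 = 0.02646 hr⁻¹
Fraction remaining after one interval: e^(−kτ) = e^(−0.02646 × 31.0) = 0.4404
R = 1 / (1 − 0.4404) = 1.787
Css,max = 33.5 × 1.787 ≈ 59.9 µg/mL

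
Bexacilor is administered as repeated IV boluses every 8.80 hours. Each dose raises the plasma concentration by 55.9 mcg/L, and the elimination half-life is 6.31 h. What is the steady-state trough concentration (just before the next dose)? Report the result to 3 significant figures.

k = ln 2 / 6.31 = 0.1098 h⁻¹
Fraction remaining after one interval: e^(−kτ) = e^(−0.1098 × 8.80) = 0.3803
R = 1 / (1 − 0.3803) = 1.614
Css,max = 55.9 × 1.614 = 90.21 mcg/L
Css,min = Css,max × e^(−kτ) = 90.21 × 0.3803 ≈ 34.3 mcg/L

34.3 mcg/L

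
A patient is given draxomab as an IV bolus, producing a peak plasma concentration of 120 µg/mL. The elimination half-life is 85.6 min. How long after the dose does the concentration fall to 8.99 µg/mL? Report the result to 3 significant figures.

320 minutes

k = ln 2 / 85.6 = 0.008098 min⁻¹
C(t) = C₀ e^(−kt)  ⇒  t = ln(C₀/C) / k
t = ln(120/8.99) / 0.008098 = 2.591 / 0.008098 ≈ 320 minutes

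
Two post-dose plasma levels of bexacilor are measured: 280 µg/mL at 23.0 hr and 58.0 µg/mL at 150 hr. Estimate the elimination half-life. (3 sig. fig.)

k = ln(C₁/C₂) / (t₂ − t₁) = ln(280/58.0) / (150 − 23.0)
  = 1.574 / 127.0 = 0.01240 hr⁻¹
t½ = ln 2 / k = ln 2 / 0.01240 ≈ 55.9 hours

55.9 hours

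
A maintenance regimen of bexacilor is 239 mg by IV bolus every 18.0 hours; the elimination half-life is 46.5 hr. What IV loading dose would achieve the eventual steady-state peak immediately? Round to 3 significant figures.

k = ln 2 / 46.5 = 0.01491 hr⁻¹
Accumulation ratio R = 1 / (1 − e^(−kτ)) = 1 / (1 − e^(−0.01491×18.0)) = 1 / (1 − 0.7647) = 4.249
Loading dose = maintenance dose × R = 239 × 4.249 ≈ 1020 mg

1020 mg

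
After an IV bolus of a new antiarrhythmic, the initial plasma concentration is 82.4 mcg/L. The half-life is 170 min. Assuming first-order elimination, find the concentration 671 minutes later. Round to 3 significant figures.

k = ln 2 / 170 = 0.004077 min⁻¹
C(t) = C₀ e^(−kt) = 82.4 × e^(−0.004077 × 671) = 82.4 × e^(−2.736) = 82.4 × 0.06484 ≈ 5.34 mcg/L

5.34 mcg/L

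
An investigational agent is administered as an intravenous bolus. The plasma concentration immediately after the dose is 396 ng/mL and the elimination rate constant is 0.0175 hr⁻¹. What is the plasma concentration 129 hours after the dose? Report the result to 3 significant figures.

41.4 ng/mL

C(t) = C₀ e^(−kt) = 396 × e^(−0.01750 × 129) = 396 × e^(−2.258) = 396 × 0.1046 ≈ 41.4 ng/mL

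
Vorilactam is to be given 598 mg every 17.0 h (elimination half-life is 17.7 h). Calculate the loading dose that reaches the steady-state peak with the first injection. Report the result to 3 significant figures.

k = ln 2 / 17.7 = 0.03916 h⁻¹
Accumulation ratio R = 1 / (1 − e^(−kτ)) = 1 / (1 − e^(−0.03916×17.0)) = 1 / (1 − 0.5139) = 2.057
Loading dose = maintenance dose × R = 598 × 2.057 ≈ 1230 mg

1230 mg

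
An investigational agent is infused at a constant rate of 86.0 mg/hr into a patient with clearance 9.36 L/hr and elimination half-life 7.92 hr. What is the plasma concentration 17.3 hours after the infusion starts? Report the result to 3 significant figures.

Css = rate / CL = 86.0 / 9.36 = 9.188 µg/mL
k = ln 2 / 7.92 = 0.08752 hr⁻¹
C(t) = Css (1 − e^(−kt)) = 9.188 × (1 − e^(−1.514)) = 9.188 × 0.7800 ≈ 7.17 µg/mL

7.17 µg/mL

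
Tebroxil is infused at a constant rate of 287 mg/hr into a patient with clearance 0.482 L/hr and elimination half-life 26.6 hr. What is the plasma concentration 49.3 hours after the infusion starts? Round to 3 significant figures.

431 mg/L

Css = rate / CL = 287 / 0.482 = 595.4 mg/L
k = ln 2 / 26.6 = 0.02606 hr⁻¹
C(t) = Css (1 − e^(−kt)) = 595.4 × (1 − e^(−1.285)) = 595.4 × 0.7233 ≈ 431 mg/L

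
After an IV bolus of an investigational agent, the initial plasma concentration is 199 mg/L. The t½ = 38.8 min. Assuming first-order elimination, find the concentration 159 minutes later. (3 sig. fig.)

k = ln 2 / 38.8 = 0.01786 min⁻¹
C(t) = C₀ e^(−kt) = 199 × e^(−0.01786 × 159) = 199 × e^(−2.840) = 199 × 0.05840 ≈ 11.6 mg/L

11.6 mg/L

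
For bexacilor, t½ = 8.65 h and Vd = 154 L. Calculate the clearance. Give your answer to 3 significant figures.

k = ln 2 / t½ = ln 2 / 8.65 = 0.08013 h⁻¹
CL = k · V = 0.08013 × 154 ≈ 12.3 L/h

12.3 L/h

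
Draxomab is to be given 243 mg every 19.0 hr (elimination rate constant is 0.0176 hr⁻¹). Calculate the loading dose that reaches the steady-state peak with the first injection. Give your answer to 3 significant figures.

855 mg

Accumulation ratio R = 1 / (1 − e^(−kτ)) = 1 / (1 − e^(−0.01760×19.0)) = 1 / (1 − 0.7158) = 3.518
Loading dose = maintenance dose × R = 243 × 3.518 ≈ 855 mg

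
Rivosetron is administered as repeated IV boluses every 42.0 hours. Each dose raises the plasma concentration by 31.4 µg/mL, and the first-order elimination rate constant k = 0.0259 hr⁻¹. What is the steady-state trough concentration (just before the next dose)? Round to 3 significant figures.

Fraction remaining after one interval: e^(−kτ) = e^(−0.02590 × 42.0) = 0.3370
R = 1 / (1 − 0.3370) = 1.508
Css,max = 31.4 × 1.508 = 47.36 µg/mL
Css,min = Css,max × e^(−kτ) = 47.36 × 0.3370 ≈ 16.0 µg/mL

16.0 µg/mL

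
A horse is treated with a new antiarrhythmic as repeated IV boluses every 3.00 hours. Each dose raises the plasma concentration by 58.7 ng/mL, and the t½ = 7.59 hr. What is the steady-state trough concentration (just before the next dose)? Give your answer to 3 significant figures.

186 ng/mL

k = ln 2 / 7.59 = 0.09132 hr⁻¹
Fraction remaining after one interval: e^(−kτ) = e^(−0.09132 × 3.00) = 0.7604
R = 1 / (1 − 0.7604) = 4.173
Css,max = 58.7 × 4.173 = 244.9 ng/mL
Css,min = Css,max × e^(−kτ) = 244.9 × 0.7604 ≈ 186 ng/mL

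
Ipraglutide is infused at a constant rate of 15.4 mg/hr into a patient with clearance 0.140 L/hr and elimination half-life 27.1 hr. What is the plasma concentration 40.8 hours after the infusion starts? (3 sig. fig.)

Css = rate / CL = 15.4 / 0.140 = 110.0 mg/L
k = ln 2 / 27.1 = 0.02558 hr⁻¹
C(t) = Css (1 − e^(−kt)) = 110.0 × (1 − e^(−1.044)) = 110.0 × 0.6478 ≈ 71.3 mg/L

71.3 mg/L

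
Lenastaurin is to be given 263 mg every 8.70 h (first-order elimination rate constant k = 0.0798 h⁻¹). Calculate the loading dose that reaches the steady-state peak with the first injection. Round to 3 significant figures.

Accumulation ratio R = 1 / (1 − e^(−kτ)) = 1 / (1 − e^(−0.07980×8.70)) = 1 / (1 − 0.4994) = 1.998
Loading dose = maintenance dose × R = 263 × 1.998 ≈ 525 mg

525 mg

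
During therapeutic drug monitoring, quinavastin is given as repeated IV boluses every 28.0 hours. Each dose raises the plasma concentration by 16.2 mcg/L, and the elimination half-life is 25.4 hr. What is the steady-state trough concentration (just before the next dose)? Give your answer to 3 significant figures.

14.1 mcg/L

k = ln 2 / 25.4 = 0.02729 hr⁻¹
Fraction remaining after one interval: e^(−kτ) = e^(−0.02729 × 28.0) = 0.4658
R = 1 / (1 − 0.4658) = 1.872
Css,max = 16.2 × 1.872 = 30.32 mcg/L
Css,min = Css,max × e^(−kτ) = 30.32 × 0.4658 ≈ 14.1 mcg/L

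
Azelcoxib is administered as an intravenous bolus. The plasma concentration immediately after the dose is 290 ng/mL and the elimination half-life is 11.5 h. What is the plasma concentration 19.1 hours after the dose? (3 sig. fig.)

k = ln 2 / 11.5 = 0.06027 h⁻¹
19.1 h is 1.661 half-lives, so C = 290 × (1/2)^1.661 = 290 × 0.3162 ≈ 91.7 ng/mL

91.7 ng/mL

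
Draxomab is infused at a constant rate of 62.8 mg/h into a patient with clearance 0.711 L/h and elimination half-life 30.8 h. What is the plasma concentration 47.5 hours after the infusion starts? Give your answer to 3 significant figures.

Css = rate / CL = 62.8 / 0.711 = 88.33 µg/mL
k = ln 2 / 30.8 = 0.02250 h⁻¹
C(t) = Css (1 − e^(−kt)) = 88.33 × (1 − e^(−1.069)) = 88.33 × 0.6566 ≈ 58.0 µg/mL

58.0 µg/mL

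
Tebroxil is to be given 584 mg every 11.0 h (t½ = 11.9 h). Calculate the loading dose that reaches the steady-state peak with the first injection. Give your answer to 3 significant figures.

k = ln 2 / 11.9 = 0.05825 h⁻¹
Accumulation ratio R = 1 / (1 − e^(−kτ)) = 1 / (1 − e^(−0.05825×11.0)) = 1 / (1 − 0.5269) = 2.114
Loading dose = maintenance dose × R = 584 × 2.114 ≈ 1230 mg

1230 mg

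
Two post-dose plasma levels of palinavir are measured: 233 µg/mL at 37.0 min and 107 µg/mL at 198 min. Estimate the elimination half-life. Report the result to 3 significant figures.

143 minutes

k = ln(C₁/C₂) / (t₂ − t₁) = ln(233/107) / (198 − 37.0)
  = 0.7782 / 161.0 = 0.004834 min⁻¹
t½ = ln 2 / k = ln 2 / 0.004834 ≈ 143 minutes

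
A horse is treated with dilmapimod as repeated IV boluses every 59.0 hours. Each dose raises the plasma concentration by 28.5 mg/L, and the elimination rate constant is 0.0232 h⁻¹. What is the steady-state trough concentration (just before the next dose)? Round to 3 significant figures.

Fraction remaining after one interval: e^(−kτ) = e^(−0.02320 × 59.0) = 0.2544
R = 1 / (1 − 0.2544) = 1.341
Css,max = 28.5 × 1.341 = 38.22 mg/L
Css,min = Css,max × e^(−kτ) = 38.22 × 0.2544 ≈ 9.72 mg/L

9.72 mg/L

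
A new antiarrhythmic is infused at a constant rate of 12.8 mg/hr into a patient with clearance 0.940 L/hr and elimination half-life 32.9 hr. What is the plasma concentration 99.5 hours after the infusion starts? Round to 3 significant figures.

11.9 µg/mL

Css = rate / CL = 12.8 / 0.940 = 13.62 µg/mL
k = ln 2 / 32.9 = 0.02107 hr⁻¹
C(t) = Css (1 − e^(−kt)) = 13.62 × (1 − e^(−2.096)) = 13.62 × 0.8771 ≈ 11.9 µg/mL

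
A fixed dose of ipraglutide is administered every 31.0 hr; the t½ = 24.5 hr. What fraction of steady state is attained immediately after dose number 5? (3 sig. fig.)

k = ln 2 / 24.5 = 0.02829 hr⁻¹
f_n = 1 − e^(−nkτ) = 1 − e^(−5 × 0.02829 × 31.0) = 1 − e^(−4.385) = 1 − 0.01246 ≈ 0.988

0.988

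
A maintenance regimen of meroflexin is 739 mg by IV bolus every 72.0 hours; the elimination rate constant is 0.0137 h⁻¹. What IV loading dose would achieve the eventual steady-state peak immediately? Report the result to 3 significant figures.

1180 mg

Accumulation ratio R = 1 / (1 − e^(−kτ)) = 1 / (1 − e^(−0.01370×72.0)) = 1 / (1 − 0.3729) = 1.595
Loading dose = maintenance dose × R = 739 × 1.595 ≈ 1180 mg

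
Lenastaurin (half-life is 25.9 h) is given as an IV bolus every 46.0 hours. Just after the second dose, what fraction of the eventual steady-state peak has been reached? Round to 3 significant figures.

0.915

k = ln 2 / 25.9 = 0.02676 h⁻¹
f_n = 1 − e^(−nkτ) = 1 − e^(−2 × 0.02676 × 46.0) = 1 − e^(−2.462) = 1 − 0.08525 ≈ 0.915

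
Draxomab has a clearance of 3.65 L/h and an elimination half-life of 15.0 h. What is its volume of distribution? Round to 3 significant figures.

k = ln 2 / t½ = ln 2 / 15.0 = 0.04621 h⁻¹
V = CL / k = 3.65 / 0.04621 ≈ 79.0 L

79.0 L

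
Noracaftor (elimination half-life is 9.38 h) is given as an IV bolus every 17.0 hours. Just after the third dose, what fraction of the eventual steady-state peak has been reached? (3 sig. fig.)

0.977

k = ln 2 / 9.38 = 0.07390 h⁻¹
f_n = 1 − e^(−nkτ) = 1 − e^(−3 × 0.07390 × 17.0) = 1 − e^(−3.769) = 1 − 0.02308 ≈ 0.977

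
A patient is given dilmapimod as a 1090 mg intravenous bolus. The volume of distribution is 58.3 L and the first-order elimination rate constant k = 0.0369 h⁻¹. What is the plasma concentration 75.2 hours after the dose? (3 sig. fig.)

1.17 mg/L

C₀ = dose / V = 1090 / 58.3 = 18.70 mg/L
C(t) = C₀ e^(−kt) = 18.70 × e^(−0.03690 × 75.2) = 18.70 × e^(−2.775) = 18.70 × 0.06236 ≈ 1.17 mg/L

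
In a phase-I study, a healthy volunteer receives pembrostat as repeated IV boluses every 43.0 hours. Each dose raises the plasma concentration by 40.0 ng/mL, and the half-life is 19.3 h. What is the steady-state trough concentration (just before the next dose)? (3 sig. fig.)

k = ln 2 / 19.3 = 0.03591 h⁻¹
Fraction remaining after one interval: e^(−kτ) = e^(−0.03591 × 43.0) = 0.2135
R = 1 / (1 − 0.2135) = 1.271
Css,max = 40.0 × 1.271 = 50.86 ng/mL
Css,min = Css,max × e^(−kτ) = 50.86 × 0.2135 ≈ 10.9 ng/mL

10.9 ng/mL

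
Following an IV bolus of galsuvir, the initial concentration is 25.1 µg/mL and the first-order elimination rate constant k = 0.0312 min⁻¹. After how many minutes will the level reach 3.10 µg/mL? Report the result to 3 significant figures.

C(t) = C₀ e^(−kt)  ⇒  t = ln(C₀/C) / k
t = ln(25.1/3.10) / 0.03120 = 2.091 / 0.03120 ≈ 67.0 minutes

67.0 minutes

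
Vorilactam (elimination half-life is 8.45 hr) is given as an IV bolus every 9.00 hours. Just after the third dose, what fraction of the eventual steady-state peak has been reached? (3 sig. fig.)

k = ln 2 / 8.45 = 0.08203 hr⁻¹
f_n = 1 − e^(−nkτ) = 1 − e^(−3 × 0.08203 × 9.00) = 1 − e^(−2.215) = 1 − 0.1092 ≈ 0.891

0.891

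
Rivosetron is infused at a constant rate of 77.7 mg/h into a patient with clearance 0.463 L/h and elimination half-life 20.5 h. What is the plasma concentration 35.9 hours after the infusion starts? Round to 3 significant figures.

118 mg/L

Css = rate / CL = 77.7 / 0.463 = 167.8 mg/L
k = ln 2 / 20.5 = 0.03381 h⁻¹
C(t) = Css (1 − e^(−kt)) = 167.8 × (1 − e^(−1.214)) = 167.8 × 0.7029 ≈ 118 mg/L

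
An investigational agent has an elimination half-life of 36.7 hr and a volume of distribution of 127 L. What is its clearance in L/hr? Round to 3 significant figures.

2.40 L/hr

k = ln 2 / t½ = ln 2 / 36.7 = 0.01889 hr⁻¹
CL = k · V = 0.01889 × 127 ≈ 2.40 L/hr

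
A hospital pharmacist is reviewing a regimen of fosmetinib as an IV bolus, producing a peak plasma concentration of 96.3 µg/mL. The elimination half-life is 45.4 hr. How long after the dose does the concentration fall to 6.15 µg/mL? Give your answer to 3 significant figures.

k = ln 2 / 45.4 = 0.01527 hr⁻¹
C(t) = C₀ e^(−kt)  ⇒  t = ln(C₀/C) / k
t = ln(96.3/6.15) / 0.01527 = 2.751 / 0.01527 ≈ 180 hours

180 hours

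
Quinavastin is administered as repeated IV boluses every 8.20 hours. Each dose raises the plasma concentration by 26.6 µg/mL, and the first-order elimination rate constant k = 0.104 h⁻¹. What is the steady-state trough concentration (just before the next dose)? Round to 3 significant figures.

19.8 µg/mL

Fraction remaining after one interval: e^(−kτ) = e^(−0.1040 × 8.20) = 0.4262
R = 1 / (1 − 0.4262) = 1.743
Css,max = 26.6 × 1.743 = 46.36 µg/mL
Css,min = Css,max × e^(−kτ) = 46.36 × 0.4262 ≈ 19.8 µg/mL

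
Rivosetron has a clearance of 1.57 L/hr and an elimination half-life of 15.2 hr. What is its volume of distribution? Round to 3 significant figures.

k = ln 2 / t½ = ln 2 / 15.2 = 0.04560 hr⁻¹
V = CL / k = 1.57 / 0.04560 ≈ 34.4 L

34.4 L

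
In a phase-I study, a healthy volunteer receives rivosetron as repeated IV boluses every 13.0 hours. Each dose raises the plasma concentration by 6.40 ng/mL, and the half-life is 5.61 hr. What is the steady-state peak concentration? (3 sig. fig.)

k = ln 2 / 5.61 = 0.1236 hr⁻¹
Fraction remaining after one interval: e^(−kτ) = e^(−0.1236 × 13.0) = 0.2006
R = 1 / (1 − 0.2006) = 1.251
Css,max = 6.40 × 1.251 ≈ 8.01 ng/mL

8.01 ng/mL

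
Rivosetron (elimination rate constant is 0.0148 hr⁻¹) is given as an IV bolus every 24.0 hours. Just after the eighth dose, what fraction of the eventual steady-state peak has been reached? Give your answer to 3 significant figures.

f_n = 1 − e^(−nkτ) = 1 − e^(−8 × 0.01480 × 24.0) = 1 − e^(−2.842) = 1 − 0.05833 ≈ 0.942

0.942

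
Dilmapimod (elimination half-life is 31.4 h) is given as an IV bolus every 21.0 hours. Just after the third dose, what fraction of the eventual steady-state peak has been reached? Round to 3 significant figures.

0.751

k = ln 2 / 31.4 = 0.02207 h⁻¹
f_n = 1 − e^(−nkτ) = 1 − e^(−3 × 0.02207 × 21.0) = 1 − e^(−1.391) = 1 − 0.2489 ≈ 0.751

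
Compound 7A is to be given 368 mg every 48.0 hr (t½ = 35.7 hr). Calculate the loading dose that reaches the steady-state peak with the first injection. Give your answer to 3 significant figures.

607 mg

k = ln 2 / 35.7 = 0.01942 hr⁻¹
Accumulation ratio R = 1 / (1 − e^(−kτ)) = 1 / (1 − e^(−0.01942×48.0)) = 1 / (1 − 0.3938) = 1.650
Loading dose = maintenance dose × R = 368 × 1.650 ≈ 607 mg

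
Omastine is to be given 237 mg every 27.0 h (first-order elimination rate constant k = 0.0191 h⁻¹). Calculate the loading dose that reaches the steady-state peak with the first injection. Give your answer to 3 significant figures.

588 mg

Accumulation ratio R = 1 / (1 − e^(−kτ)) = 1 / (1 − e^(−0.01910×27.0)) = 1 / (1 − 0.5971) = 2.482
Loading dose = maintenance dose × R = 237 × 2.482 ≈ 588 mg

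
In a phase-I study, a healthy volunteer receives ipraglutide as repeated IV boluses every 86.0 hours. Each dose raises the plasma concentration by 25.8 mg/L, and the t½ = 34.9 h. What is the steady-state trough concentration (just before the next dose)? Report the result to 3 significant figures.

5.71 mg/L

k = ln 2 / 34.9 = 0.01986 h⁻¹
Fraction remaining after one interval: e^(−kτ) = e^(−0.01986 × 86.0) = 0.1812
R = 1 / (1 − 0.1812) = 1.221
Css,max = 25.8 × 1.221 = 31.51 mg/L
Css,min = Css,max × e^(−kτ) = 31.51 × 0.1812 ≈ 5.71 mg/L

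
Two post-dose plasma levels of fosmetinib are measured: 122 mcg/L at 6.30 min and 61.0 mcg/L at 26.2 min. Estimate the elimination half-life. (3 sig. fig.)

19.9 minutes

k = ln(C₁/C₂) / (t₂ − t₁) = ln(122/61.0) / (26.2 − 6.30)
  = 0.6931 / 19.90 = 0.03483 min⁻¹
t½ = ln 2 / k = ln 2 / 0.03483 ≈ 19.9 minutes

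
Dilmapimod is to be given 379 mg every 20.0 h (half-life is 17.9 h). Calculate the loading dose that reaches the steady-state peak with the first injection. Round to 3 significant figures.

k = ln 2 / 17.9 = 0.03872 h⁻¹
Accumulation ratio R = 1 / (1 − e^(−kτ)) = 1 / (1 − e^(−0.03872×20.0)) = 1 / (1 − 0.4609) = 1.855
Loading dose = maintenance dose × R = 379 × 1.855 ≈ 703 mg

703 mg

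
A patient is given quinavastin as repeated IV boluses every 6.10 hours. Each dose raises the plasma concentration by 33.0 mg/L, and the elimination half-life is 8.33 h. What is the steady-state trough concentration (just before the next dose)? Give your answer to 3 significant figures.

49.9 mg/L

k = ln 2 / 8.33 = 0.08321 h⁻¹
Fraction remaining after one interval: e^(−kτ) = e^(−0.08321 × 6.10) = 0.6019
R = 1 / (1 − 0.6019) = 2.512
Css,max = 33.0 × 2.512 = 82.90 mg/L
Css,min = Css,max × e^(−kτ) = 82.90 × 0.6019 ≈ 49.9 mg/L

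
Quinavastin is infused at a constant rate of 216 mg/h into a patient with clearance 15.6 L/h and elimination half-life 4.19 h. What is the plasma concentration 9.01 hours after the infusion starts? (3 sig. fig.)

Css = rate / CL = 216 / 15.6 = 13.85 mg/L
k = ln 2 / 4.19 = 0.1654 h⁻¹
C(t) = Css (1 − e^(−kt)) = 13.85 × (1 − e^(−1.491)) = 13.85 × 0.7747 ≈ 10.7 mg/L

10.7 mg/L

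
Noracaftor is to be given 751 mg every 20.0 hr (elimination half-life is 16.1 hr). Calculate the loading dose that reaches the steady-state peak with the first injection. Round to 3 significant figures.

1300 mg

k = ln 2 / 16.1 = 0.04305 hr⁻¹
Accumulation ratio R = 1 / (1 − e^(−kτ)) = 1 / (1 − e^(−0.04305×20.0)) = 1 / (1 − 0.4227) = 1.732
Loading dose = maintenance dose × R = 751 × 1.732 ≈ 1300 mg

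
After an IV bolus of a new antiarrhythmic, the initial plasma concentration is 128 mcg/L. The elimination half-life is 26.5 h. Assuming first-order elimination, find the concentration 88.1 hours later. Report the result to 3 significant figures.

k = ln 2 / 26.5 = 0.02616 h⁻¹
88.1 h is 3.325 half-lives, so C = 128 × (1/2)^3.325 = 128 × 0.09982 ≈ 12.8 mcg/L

12.8 mcg/L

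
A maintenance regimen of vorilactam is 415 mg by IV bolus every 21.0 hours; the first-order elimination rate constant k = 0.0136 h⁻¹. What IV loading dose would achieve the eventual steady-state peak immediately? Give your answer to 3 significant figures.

1670 mg

Accumulation ratio R = 1 / (1 − e^(−kτ)) = 1 / (1 − e^(−0.01360×21.0)) = 1 / (1 − 0.7516) = 4.025
Loading dose = maintenance dose × R = 415 × 4.025 ≈ 1670 mg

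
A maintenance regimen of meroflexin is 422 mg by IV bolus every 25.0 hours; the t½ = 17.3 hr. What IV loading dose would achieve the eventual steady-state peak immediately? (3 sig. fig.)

k = ln 2 / 17.3 = 0.04007 hr⁻¹
Accumulation ratio R = 1 / (1 − e^(−kτ)) = 1 / (1 − e^(−0.04007×25.0)) = 1 / (1 − 0.3673) = 1.580
Loading dose = maintenance dose × R = 422 × 1.580 ≈ 667 mg

667 mg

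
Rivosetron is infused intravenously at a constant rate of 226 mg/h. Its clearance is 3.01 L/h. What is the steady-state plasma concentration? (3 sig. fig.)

75.1 µg/mL

Css = infusion rate / CL = 226 / 3.01 ≈ 75.1 µg/mL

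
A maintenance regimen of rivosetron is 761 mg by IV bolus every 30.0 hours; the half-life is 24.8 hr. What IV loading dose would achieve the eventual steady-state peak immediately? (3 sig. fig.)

k = ln 2 / 24.8 = 0.02795 hr⁻¹
Accumulation ratio R = 1 / (1 − e^(−kτ)) = 1 / (1 − e^(−0.02795×30.0)) = 1 / (1 − 0.4324) = 1.762
Loading dose = maintenance dose × R = 761 × 1.762 ≈ 1340 mg

1340 mg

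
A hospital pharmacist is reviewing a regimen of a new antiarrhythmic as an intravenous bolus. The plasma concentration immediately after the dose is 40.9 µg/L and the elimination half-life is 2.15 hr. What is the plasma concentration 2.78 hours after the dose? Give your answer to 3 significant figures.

k = ln 2 / 2.15 = 0.3224 hr⁻¹
C(t) = C₀ e^(−kt) = 40.9 × e^(−0.3224 × 2.78) = 40.9 × e^(−0.8963) = 40.9 × 0.4081 ≈ 16.7 µg/L

16.7 µg/L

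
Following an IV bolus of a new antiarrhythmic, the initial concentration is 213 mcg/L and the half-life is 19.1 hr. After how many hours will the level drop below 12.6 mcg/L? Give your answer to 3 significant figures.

77.9 hours

k = ln 2 / 19.1 = 0.03629 hr⁻¹
C(t) = C₀ e^(−kt)  ⇒  t = ln(C₀/C) / k
t = ln(213/12.6) / 0.03629 = 2.828 / 0.03629 ≈ 77.9 hours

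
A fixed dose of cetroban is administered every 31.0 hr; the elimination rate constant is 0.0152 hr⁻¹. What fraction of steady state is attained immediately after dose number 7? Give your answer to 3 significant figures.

f_n = 1 − e^(−nkτ) = 1 − e^(−7 × 0.01520 × 31.0) = 1 − e^(−3.298) = 1 − 0.03694 ≈ 0.963

0.963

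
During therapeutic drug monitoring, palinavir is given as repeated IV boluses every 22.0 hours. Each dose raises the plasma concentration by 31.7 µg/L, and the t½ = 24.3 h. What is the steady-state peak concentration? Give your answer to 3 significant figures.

68.0 µg/L

k = ln 2 / 24.3 = 0.02852 h⁻¹
Fraction remaining after one interval: e^(−kτ) = e^(−0.02852 × 22.0) = 0.5339
R = 1 / (1 − 0.5339) = 2.145
Css,max = 31.7 × 2.145 ≈ 68.0 µg/L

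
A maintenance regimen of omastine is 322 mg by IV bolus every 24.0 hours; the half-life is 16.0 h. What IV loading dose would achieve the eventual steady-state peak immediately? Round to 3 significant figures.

k = ln 2 / 16.0 = 0.04332 h⁻¹
Accumulation ratio R = 1 / (1 − e^(−kτ)) = 1 / (1 − e^(−0.04332×24.0)) = 1 / (1 − 0.3536) = 1.547
Loading dose = maintenance dose × R = 322 × 1.547 ≈ 498 mg

498 mg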